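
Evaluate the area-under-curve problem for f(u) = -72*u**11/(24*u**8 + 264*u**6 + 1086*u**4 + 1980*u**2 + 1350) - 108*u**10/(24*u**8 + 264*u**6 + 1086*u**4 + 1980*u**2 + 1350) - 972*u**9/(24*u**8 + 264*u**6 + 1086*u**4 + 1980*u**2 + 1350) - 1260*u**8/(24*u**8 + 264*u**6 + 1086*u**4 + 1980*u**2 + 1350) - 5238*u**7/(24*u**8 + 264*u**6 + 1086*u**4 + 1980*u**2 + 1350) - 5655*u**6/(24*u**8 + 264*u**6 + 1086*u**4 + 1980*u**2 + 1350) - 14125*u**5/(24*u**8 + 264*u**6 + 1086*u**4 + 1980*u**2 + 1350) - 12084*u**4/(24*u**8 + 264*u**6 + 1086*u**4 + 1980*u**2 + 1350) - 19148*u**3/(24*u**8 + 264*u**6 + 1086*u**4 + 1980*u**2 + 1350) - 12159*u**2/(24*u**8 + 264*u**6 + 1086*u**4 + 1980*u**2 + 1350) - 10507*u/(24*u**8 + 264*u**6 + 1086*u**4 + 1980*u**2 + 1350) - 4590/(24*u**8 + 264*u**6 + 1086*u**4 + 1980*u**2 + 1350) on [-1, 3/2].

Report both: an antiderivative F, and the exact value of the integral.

Integrate term by term and add the pieces.
F(u) = (-18*u**8 - 36*u**7 - 189*u**6 - 270*u**5 - 702*u**4 - 690*u**3 - 1051*u**2 - 612*u - 478)/(24*u**4 + 132*u**2 + 180) is an antiderivative of f.
Check: d/du[(-18*u**8 - 36*u**7 - 189*u**6 - 270*u**5 - 702*u**4 - 690*u**3 - 1051*u**2 - 612*u - 478)/(24*u**4 + 132*u**2 + 180)] = (-72*u**11 - 108*u**10 - 972*u**9 - 1260*u**8 - 5238*u**7 - 5655*u**6 - 14125*u**5 - 12084*u**4 - 19148*u**3 - 12159*u**2 - 10507*u - 4590)/(24*u**8 + 264*u**6 + 1086*u**4 + 1980*u**2 + 1350), which equals f(u).
F(3/2) = -1910135/76608; F(-1) = -415/168.
Integral = F(3/2) - F(-1) = -1720895/76608.

Antiderivative: F(u) = (-18*u**8 - 36*u**7 - 189*u**6 - 270*u**5 - 702*u**4 - 690*u**3 - 1051*u**2 - 612*u - 478)/(24*u**4 + 132*u**2 + 180); value = -1720895/76608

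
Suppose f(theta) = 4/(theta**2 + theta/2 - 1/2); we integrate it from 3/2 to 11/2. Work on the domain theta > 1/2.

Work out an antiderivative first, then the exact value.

Factor the denominator ((theta + 1)*(2*theta - 1)) and decompose: f = 16/(3*(2*theta - 1)) - 8/(3*(theta + 1)); each piece integrates to a log, atan, or power term.
F(theta) = 8*log(theta - 1/2)/3 - 8*log(theta + 1)/3 is an antiderivative of f.
Check: d/dtheta[8*log(theta - 1/2)/3 - 8*log(theta + 1)/3] = 8/(2*theta**2 + theta - 1), which equals f(theta).
F(11/2) = -8*log(13/2)/3 + 8*log(5)/3; F(3/2) = -8*log(5/2)/3.
Integral = F(11/2) - F(3/2) = -8*log(13/2)/3 + 8*log(5/2)/3 + 8*log(5)/3.

Antiderivative: F(theta) = 8*log(theta - 1/2)/3 - 8*log(theta + 1)/3; value = -8*log(13/2)/3 + 8*log(5/2)/3 + 8*log(5)/3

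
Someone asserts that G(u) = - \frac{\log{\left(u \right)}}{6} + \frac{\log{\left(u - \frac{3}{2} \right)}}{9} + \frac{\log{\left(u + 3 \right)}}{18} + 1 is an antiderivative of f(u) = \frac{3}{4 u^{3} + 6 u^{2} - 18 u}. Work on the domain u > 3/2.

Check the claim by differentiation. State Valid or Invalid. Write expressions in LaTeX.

d/du[G] = \frac{3}{4 u^{3} + 6 u^{2} - 18 u}
This equals f(u) exactly, so the claim holds.

Valid - the claim checks out under differentiation.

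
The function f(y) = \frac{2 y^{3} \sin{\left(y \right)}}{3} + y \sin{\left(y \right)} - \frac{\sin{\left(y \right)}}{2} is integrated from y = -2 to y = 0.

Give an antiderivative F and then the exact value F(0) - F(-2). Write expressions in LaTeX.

Antiderivative: F(y) = - \frac{2 y^{3} \cos{\left(y \right)}}{3} + 2 y^{2} \sin{\left(y \right)} + 3 y \cos{\left(y \right)} - 3 \sin{\left(y \right)} + \frac{\cos{\left(y \right)}}{2}; value = \frac{\cos{\left(2 \right)}}{6} + \frac{1}{2} + 5 \sin{\left(2 \right)}

The integrand splits into summands that can be handled one at a time.
F(y) = - \frac{2 y^{3} \cos{\left(y \right)}}{3} + 2 y^{2} \sin{\left(y \right)} + 3 y \cos{\left(y \right)} - 3 \sin{\left(y \right)} + \frac{\cos{\left(y \right)}}{2} is an antiderivative of f.
Check: d/dy[- \frac{2 y^{3} \cos{\left(y \right)}}{3} + 2 y^{2} \sin{\left(y \right)} + 3 y \cos{\left(y \right)} - 3 \sin{\left(y \right)} + \frac{\cos{\left(y \right)}}{2}] = \frac{2 y^{3} \sin{\left(y \right)}}{3} + y \sin{\left(y \right)} - \frac{\sin{\left(y \right)}}{2} = f(y).
F(0) = \frac{1}{2}; F(-2) = - 5 \sin{\left(2 \right)} - \frac{\cos{\left(2 \right)}}{6}.
Integral = F(0) - F(-2) = \frac{\cos{\left(2 \right)}}{6} + \frac{1}{2} + 5 \sin{\left(2 \right)}.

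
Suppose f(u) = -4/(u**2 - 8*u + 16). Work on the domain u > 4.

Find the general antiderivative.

Recover f(u) by differentiating a candidate F(u); any mismatch rules it out.
Check: d/du[4/(u - 4)] = -4/(u**2 - 8*u + 16) = f(u).

F(u) = 4/(u - 4) + C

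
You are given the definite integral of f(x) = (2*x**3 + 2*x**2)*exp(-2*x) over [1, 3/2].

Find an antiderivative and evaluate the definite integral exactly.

Recognize the product-rule pattern: f = u'v + uv' with u = -x**3 - 5*x**2/2 - 5*x/2 - 5/4, v = exp(-2*x), so integration by parts undoes it.
F(x) = -x**3*exp(-2*x) - 5*x**2*exp(-2*x)/2 - 5*x*exp(-2*x)/2 - 5*exp(-2*x)/4 is an antiderivative of f.
Check: d/dx[-x**3*exp(-2*x) - 5*x**2*exp(-2*x)/2 - 5*x*exp(-2*x)/2 - 5*exp(-2*x)/4] = (2*x**3 + 2*x**2)*exp(-2*x) = f(x).
F(3/2) = -14*exp(-3); F(1) = -29*exp(-2)/4.
Integral = F(3/2) - F(1) = -14*exp(-3) + 29*exp(-2)/4.

Antiderivative: F(x) = -x**3*exp(-2*x) - 5*x**2*exp(-2*x)/2 - 5*x*exp(-2*x)/2 - 5*exp(-2*x)/4; value = -14*exp(-3) + 29*exp(-2)/4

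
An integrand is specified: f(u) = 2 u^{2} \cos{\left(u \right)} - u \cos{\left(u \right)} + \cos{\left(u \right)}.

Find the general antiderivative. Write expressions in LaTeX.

Integrate term by term and add the pieces.
Check: d/du[2 u^{2} \sin{\left(u \right)} - u \sin{\left(u \right)} + 4 u \cos{\left(u \right)} - 3 \sin{\left(u \right)} - \cos{\left(u \right)}] = 2 u^{2} \cos{\left(u \right)} - u \cos{\left(u \right)} + \cos{\left(u \right)} = f(u).

F(u) = 2 u^{2} \sin{\left(u \right)} - u \sin{\left(u \right)} + 4 u \cos{\left(u \right)} - 3 \sin{\left(u \right)} - \cos{\left(u \right)} + C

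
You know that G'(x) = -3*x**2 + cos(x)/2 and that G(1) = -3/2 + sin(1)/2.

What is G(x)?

G(x) = (-2*x**3 + sin(x) - 1)/2

Integrate term by term and add the pieces.
A general antiderivative is -x**3 + sin(x)/2 - 3/2 + C.
The condition gives C = -3/2 + sin(1)/2 - (-5/2 + sin(1)/2) = 1.
So G(x) = (-2*x**3 + sin(x) - 1)/2.
Check: d/dx[(-2*x**3 + sin(x) - 1)/2] = -3*x**2 + cos(x)/2 = G'(x).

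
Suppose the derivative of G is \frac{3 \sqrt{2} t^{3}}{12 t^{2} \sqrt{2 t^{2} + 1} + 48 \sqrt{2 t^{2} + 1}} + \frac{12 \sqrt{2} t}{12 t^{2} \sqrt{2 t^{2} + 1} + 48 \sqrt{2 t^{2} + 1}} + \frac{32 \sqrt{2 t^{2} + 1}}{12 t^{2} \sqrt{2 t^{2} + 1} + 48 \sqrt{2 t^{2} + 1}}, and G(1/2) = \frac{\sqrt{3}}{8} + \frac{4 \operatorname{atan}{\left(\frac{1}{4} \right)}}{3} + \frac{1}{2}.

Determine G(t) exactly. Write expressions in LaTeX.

G(t) = \frac{3 \sqrt{2} \sqrt{2 t^{2} + 1} + 32 \operatorname{atan}{\left(\frac{t}{2} \right)} + 12}{24}

Integrate term by term and add the pieces.
A general antiderivative is \frac{\sqrt{t^{2} + \frac{1}{2}}}{4} + \frac{4 \operatorname{atan}{\left(\frac{t}{2} \right)}}{3} + C.
The condition gives C = \frac{\sqrt{3}}{8} + \frac{4 \operatorname{atan}{\left(\frac{1}{4} \right)}}{3} + \frac{1}{2} - (\frac{\sqrt{3}}{8} + \frac{4 \operatorname{atan}{\left(\frac{1}{4} \right)}}{3}) = \frac{1}{2}.
So G(t) = \frac{3 \sqrt{2} \sqrt{2 t^{2} + 1} + 32 \operatorname{atan}{\left(\frac{t}{2} \right)} + 12}{24}.
Check: d/dt[\frac{3 \sqrt{2} \sqrt{2 t^{2} + 1} + 32 \operatorname{atan}{\left(\frac{t}{2} \right)} + 12}{24}] = \frac{3 \sqrt{2} t^{3} + 12 \sqrt{2} t + 32 \sqrt{2 t^{2} + 1}}{12 t^{2} \sqrt{2 t^{2} + 1} + 48 \sqrt{2 t^{2} + 1}}, which equals G'(t).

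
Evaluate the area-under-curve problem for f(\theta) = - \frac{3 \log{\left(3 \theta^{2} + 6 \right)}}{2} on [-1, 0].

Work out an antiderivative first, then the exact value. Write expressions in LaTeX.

Check any antiderivative F(\theta) by computing F'(\theta) and comparing it with f(\theta).
F(\theta) = - \frac{3 \left(\theta \log{\left(3 \theta^{2} + 6 \right)} - 2 \theta + 2 \sqrt{2} \operatorname{atan}{\left(\frac{\sqrt{2} \theta}{2} \right)}\right)}{2} is an antiderivative of f.
Check: d/d\theta[- \frac{3 \left(\theta \log{\left(3 \theta^{2} + 6 \right)} - 2 \theta + 2 \sqrt{2} \operatorname{atan}{\left(\frac{\sqrt{2} \theta}{2} \right)}\right)}{2}] = - \frac{3 \log{\left(\theta^{2} + 2 \right)}}{2} - \frac{3 \log{\left(3 \right)}}{2}, which equals f(\theta).
F(0) = 0; F(-1) = -3 + 3 \sqrt{2} \operatorname{atan}{\left(\frac{\sqrt{2}}{2} \right)} + \frac{3 \log{\left(9 \right)}}{2}.
Integral = F(0) - F(-1) = - \frac{3 \log{\left(9 \right)}}{2} - 3 \sqrt{2} \operatorname{atan}{\left(\frac{\sqrt{2}}{2} \right)} + 3.

Antiderivative: F(\theta) = - \frac{3 \left(\theta \log{\left(3 \theta^{2} + 6 \right)} - 2 \theta + 2 \sqrt{2} \operatorname{atan}{\left(\frac{\sqrt{2} \theta}{2} \right)}\right)}{2}; value = - \frac{3 \log{\left(9 \right)}}{2} - 3 \sqrt{2} \operatorname{atan}{\left(\frac{\sqrt{2}}{2} \right)} + 3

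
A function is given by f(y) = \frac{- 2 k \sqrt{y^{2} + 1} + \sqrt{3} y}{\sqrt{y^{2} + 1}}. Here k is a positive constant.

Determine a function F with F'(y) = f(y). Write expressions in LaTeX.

An antiderivative is F(y) = - 2 k y + \sqrt{3} \sqrt{y^{2} + 1}.

Differentiate the proposed F(y) back; it has to land on f(y) exactly.
Check: d/dy[- 2 k y + \sqrt{3} \sqrt{y^{2} + 1}] = \frac{- 2 k \sqrt{y^{2} + 1} + \sqrt{3} y}{\sqrt{y^{2} + 1}} = f(y).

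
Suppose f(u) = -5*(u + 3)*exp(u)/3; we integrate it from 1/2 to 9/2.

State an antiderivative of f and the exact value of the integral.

Antiderivative: F(u) = (-5*u - 10)*exp(u)/3; value = -65*exp(9/2)/6 + 25*exp(1/2)/6

f has the shape v'r + vr' for v = -5*u/3 - 10/3 and r = exp(u) — it is the derivative of the product v*r.
F(u) = (-5*u - 10)*exp(u)/3 is an antiderivative of f.
Check: d/du[(-5*u - 10)*exp(u)/3] = -5*u*exp(u)/3 - 5*exp(u), which equals f(u).
F(9/2) = -65*exp(9/2)/6; F(1/2) = -25*exp(1/2)/6.
Integral = F(9/2) - F(1/2) = -65*exp(9/2)/6 + 25*exp(1/2)/6.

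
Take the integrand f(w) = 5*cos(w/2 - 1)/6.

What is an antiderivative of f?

An antiderivative is F(w) = 5*sin(w/2 - 1)/3.

A candidate is checked by its d/dw: the result must match f(w).
Check: d/dw[5*sin(w/2 - 1)/3] = 5*cos(w/2 - 1)/6 = f(w).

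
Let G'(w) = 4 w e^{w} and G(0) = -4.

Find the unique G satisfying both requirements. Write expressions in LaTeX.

G(w) = \left(4 w - 4\right) e^{w}

Recognize the product-rule pattern: G'(w) = u'v + uv' with u = 4 w - 4, v = e^{w}, so integration by parts undoes it.
A general antiderivative is \left(4 w - 4\right) e^{w} + C.
The condition gives C = -4 - (-4) = 0.
So G(w) = \left(4 w - 4\right) e^{w}.
Check: d/dw[\left(4 w - 4\right) e^{w}] = 4 w e^{w} = G'(w).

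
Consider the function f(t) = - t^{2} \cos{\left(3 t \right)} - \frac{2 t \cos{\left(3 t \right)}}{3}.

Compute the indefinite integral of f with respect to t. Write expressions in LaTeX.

F(t) = - \frac{t^{2} \sin{\left(3 t \right)}}{3} - \frac{2 t \sin{\left(3 t \right)}}{9} - \frac{2 t \cos{\left(3 t \right)}}{9} + \frac{2 \sin{\left(3 t \right)}}{27} - \frac{2 \cos{\left(3 t \right)}}{27} + C

The integrand splits into summands that can be handled one at a time.
Check: d/dt[- \frac{t^{2} \sin{\left(3 t \right)}}{3} - \frac{2 t \sin{\left(3 t \right)}}{9} - \frac{2 t \cos{\left(3 t \right)}}{9} + \frac{2 \sin{\left(3 t \right)}}{27} - \frac{2 \cos{\left(3 t \right)}}{27}] = - t^{2} \cos{\left(3 t \right)} - \frac{2 t \cos{\left(3 t \right)}}{3} = f(t).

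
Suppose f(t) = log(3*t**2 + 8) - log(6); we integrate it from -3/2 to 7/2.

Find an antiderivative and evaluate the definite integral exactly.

Since d/dt undoes antidifferentiation here, F'(t) = f(t) is required of F(t).
F(t) = t*log(3*t**2 + 8) - 2*t - t*log(6) + 4*sqrt(6)*atan(sqrt(6)*t/4)/3 is an antiderivative of f.
Check: d/dt[t*log(3*t**2 + 8) - 2*t - t*log(6) + 4*sqrt(6)*atan(sqrt(6)*t/4)/3] = log(3*t**2 + 8) - log(6) = f(t).
F(7/2) = -7 - 7*log(6)/2 + 4*sqrt(6)*atan(7*sqrt(6)/8)/3 + 7*log(179/4)/2; F(-3/2) = -3*log(59/4)/2 - 4*sqrt(6)*atan(3*sqrt(6)/8)/3 + 3*log(6)/2 + 3.
Integral = F(7/2) - F(-3/2) = -10 + 3*log(59/24)/2 + 4*sqrt(6)*atan(3*sqrt(6)/8)/3 + 4*sqrt(6)*atan(7*sqrt(6)/8)/3 + 7*log(179/24)/2.

Antiderivative: F(t) = t*log(3*t**2 + 8) - 2*t - t*log(6) + 4*sqrt(6)*atan(sqrt(6)*t/4)/3; value = -10 + 3*log(59/24)/2 + 4*sqrt(6)*atan(3*sqrt(6)/8)/3 + 4*sqrt(6)*atan(7*sqrt(6)/8)/3 + 7*log(179/24)/2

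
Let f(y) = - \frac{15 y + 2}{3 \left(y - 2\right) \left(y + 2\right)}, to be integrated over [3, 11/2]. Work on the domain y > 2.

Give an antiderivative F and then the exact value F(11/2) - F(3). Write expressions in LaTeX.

The denominator factors as 3 \left(y - 2\right) \left(y + 2\right); partial fractions split f into directly integrable pieces: - \frac{7}{3 \left(y + 2\right)} - \frac{8}{3 \left(y - 2\right)}.
F(y) = - \frac{8 \log{\left(y - 2 \right)} + 7 \log{\left(y + 2 \right)}}{3} is an antiderivative of f.
Check: d/dy[- \frac{8 \log{\left(y - 2 \right)} + 7 \log{\left(y + 2 \right)}}{3}] = \frac{- 15 y - 2}{3 y^{2} - 12}, which equals f(y).
F(11/2) = - \frac{7 \log{\left(\frac{15}{2} \right)}}{3} - \frac{8 \log{\left(\frac{7}{2} \right)}}{3}; F(3) = - \frac{7 \log{\left(5 \right)}}{3}.
Integral = F(11/2) - F(3) = - \frac{7 \log{\left(\frac{15}{2} \right)}}{3} - \frac{8 \log{\left(\frac{7}{2} \right)}}{3} + \frac{7 \log{\left(5 \right)}}{3}.

Antiderivative: F(y) = - \frac{8 \log{\left(y - 2 \right)} + 7 \log{\left(y + 2 \right)}}{3}; value = - \frac{7 \log{\left(\frac{15}{2} \right)}}{3} - \frac{8 \log{\left(\frac{7}{2} \right)}}{3} + \frac{7 \log{\left(5 \right)}}{3}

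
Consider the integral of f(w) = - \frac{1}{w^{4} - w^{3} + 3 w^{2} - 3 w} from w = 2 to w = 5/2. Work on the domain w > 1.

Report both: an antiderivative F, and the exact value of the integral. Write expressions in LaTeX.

Antiderivative: F(w) = \frac{\log{\left(w \right)}}{3} - \frac{\log{\left(w - 1 \right)}}{4} - \frac{\log{\left(w^{2} + 3 \right)}}{24} + \frac{\sqrt{3} \operatorname{atan}{\left(\frac{\sqrt{3} w}{3} \right)}}{12}; value = - \frac{\log{\left(2 \right)}}{3} - \frac{\sqrt{3} \operatorname{atan}{\left(\frac{2 \sqrt{3}}{3} \right)}}{12} - \frac{\log{\left(\frac{3}{2} \right)}}{4} - \frac{\log{\left(\frac{37}{4} \right)}}{24} + \frac{\log{\left(7 \right)}}{24} + \frac{\sqrt{3} \operatorname{atan}{\left(\frac{5 \sqrt{3}}{6} \right)}}{12} + \frac{\log{\left(\frac{5}{2} \right)}}{3}

Factor the denominator (w \left(w - 1\right) \left(w^{2} + 3\right)) and decompose: f = - \frac{w - 3}{12 \left(w^{2} + 3\right)} - \frac{1}{4 \left(w - 1\right)} + \frac{1}{3 w}; each piece integrates to a log, atan, or power term.
F(w) = \frac{\log{\left(w \right)}}{3} - \frac{\log{\left(w - 1 \right)}}{4} - \frac{\log{\left(w^{2} + 3 \right)}}{24} + \frac{\sqrt{3} \operatorname{atan}{\left(\frac{\sqrt{3} w}{3} \right)}}{12} is an antiderivative of f.
Check: d/dw[\frac{\log{\left(w \right)}}{3} - \frac{\log{\left(w - 1 \right)}}{4} - \frac{\log{\left(w^{2} + 3 \right)}}{24} + \frac{\sqrt{3} \operatorname{atan}{\left(\frac{\sqrt{3} w}{3} \right)}}{12}] = - \frac{1}{w^{4} - w^{3} + 3 w^{2} - 3 w} = f(w).
F(5/2) = - \frac{\log{\left(\frac{3}{2} \right)}}{4} - \frac{\log{\left(\frac{37}{4} \right)}}{24} + \frac{\sqrt{3} \operatorname{atan}{\left(\frac{5 \sqrt{3}}{6} \right)}}{12} + \frac{\log{\left(\frac{5}{2} \right)}}{3}; F(2) = - \frac{\log{\left(7 \right)}}{24} + \frac{\sqrt{3} \operatorname{atan}{\left(\frac{2 \sqrt{3}}{3} \right)}}{12} + \frac{\log{\left(2 \right)}}{3}.
Integral = F(5/2) - F(2) = - \frac{\log{\left(2 \right)}}{3} - \frac{\sqrt{3} \operatorname{atan}{\left(\frac{2 \sqrt{3}}{3} \right)}}{12} - \frac{\log{\left(\frac{3}{2} \right)}}{4} - \frac{\log{\left(\frac{37}{4} \right)}}{24} + \frac{\log{\left(7 \right)}}{24} + \frac{\sqrt{3} \operatorname{atan}{\left(\frac{5 \sqrt{3}}{6} \right)}}{12} + \frac{\log{\left(\frac{5}{2} \right)}}{3}.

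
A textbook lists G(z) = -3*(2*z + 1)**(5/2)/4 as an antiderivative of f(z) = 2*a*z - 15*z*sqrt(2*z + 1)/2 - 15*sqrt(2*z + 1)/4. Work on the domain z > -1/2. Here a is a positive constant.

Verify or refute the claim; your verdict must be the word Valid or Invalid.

d/dz[G] = -15*z*sqrt(2*z + 1)/2 - 15*sqrt(2*z + 1)/4
d/dz[G] - f(z) = -2*a*z != 0.

Invalid: d/dz[G] - f = -2*a*z, which is not 0.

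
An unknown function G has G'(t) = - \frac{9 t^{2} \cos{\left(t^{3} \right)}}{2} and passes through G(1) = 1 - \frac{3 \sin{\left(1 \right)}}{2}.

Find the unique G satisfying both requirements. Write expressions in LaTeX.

G(t) = 1 - \frac{3 \sin{\left(t^{3} \right)}}{2}

Recover the given G'(t) by differentiating a candidate G(t); any mismatch rules it out.
A general antiderivative is - \frac{3 \sin{\left(t^{3} \right)}}{2} + C.
The condition gives C = 1 - \frac{3 \sin{\left(1 \right)}}{2} - (- \frac{3 \sin{\left(1 \right)}}{2}) = 1.
So G(t) = 1 - \frac{3 \sin{\left(t^{3} \right)}}{2}.
Check: d/dt[1 - \frac{3 \sin{\left(t^{3} \right)}}{2}] = - \frac{9 t^{2} \cos{\left(t^{3} \right)}}{2} = G'(t).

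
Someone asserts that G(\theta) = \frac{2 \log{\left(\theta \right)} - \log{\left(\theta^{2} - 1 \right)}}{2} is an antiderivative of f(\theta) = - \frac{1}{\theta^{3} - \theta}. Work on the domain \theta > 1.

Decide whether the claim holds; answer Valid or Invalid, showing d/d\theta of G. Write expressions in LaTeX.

d/d\theta[G] = - \frac{1}{\theta^{3} - \theta}
This equals f(\theta) exactly, so the claim holds.

Valid: G'(\theta) = f(\theta).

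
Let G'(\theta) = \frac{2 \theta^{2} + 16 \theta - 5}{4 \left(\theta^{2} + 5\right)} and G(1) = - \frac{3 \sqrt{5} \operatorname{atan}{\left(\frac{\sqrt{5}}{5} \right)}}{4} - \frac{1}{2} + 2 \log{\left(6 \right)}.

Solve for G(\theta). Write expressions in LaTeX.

G(\theta) = \frac{\theta}{2} + 2 \log{\left(\theta^{2} + 5 \right)} - \frac{3 \sqrt{5} \operatorname{atan}{\left(\frac{\sqrt{5} \theta}{5} \right)}}{4} - 1

Whatever form G(\theta) takes, its d/d\theta must return the stated G'(\theta).
A general antiderivative is \frac{\theta}{2} + 2 \log{\left(\theta^{2} + 5 \right)} - \frac{3 \sqrt{5} \operatorname{atan}{\left(\frac{\sqrt{5} \theta}{5} \right)}}{4} + C.
The condition gives C = - \frac{3 \sqrt{5} \operatorname{atan}{\left(\frac{\sqrt{5}}{5} \right)}}{4} - \frac{1}{2} + 2 \log{\left(6 \right)} - (- \frac{3 \sqrt{5} \operatorname{atan}{\left(\frac{\sqrt{5}}{5} \right)}}{4} + \frac{1}{2} + 2 \log{\left(6 \right)}) = -1.
So G(\theta) = \frac{\theta}{2} + 2 \log{\left(\theta^{2} + 5 \right)} - \frac{3 \sqrt{5} \operatorname{atan}{\left(\frac{\sqrt{5} \theta}{5} \right)}}{4} - 1.
Check: d/d\theta[\frac{\theta}{2} + 2 \log{\left(\theta^{2} + 5 \right)} - \frac{3 \sqrt{5} \operatorname{atan}{\left(\frac{\sqrt{5} \theta}{5} \right)}}{4} - 1] = \frac{2 \theta^{2} + 16 \theta - 5}{4 \theta^{2} + 20}, which equals G'(\theta).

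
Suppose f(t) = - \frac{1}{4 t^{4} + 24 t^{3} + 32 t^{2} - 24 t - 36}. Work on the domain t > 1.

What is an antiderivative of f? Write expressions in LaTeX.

An antiderivative is F(t) = \frac{- t \log{\left(t - 1 \right)} + 4 t \log{\left(t + 1 \right)} - 3 t \log{\left(t + 3 \right)} - 3 \log{\left(t - 1 \right)} + 12 \log{\left(t + 1 \right)} - 9 \log{\left(t + 3 \right)} + 4}{128 t + 384}.

The denominator factors as 4 \left(t - 1\right) \left(t + 1\right) \left(t + 3\right)^{2}; partial fractions split f into directly integrable pieces: - \frac{3}{128 \left(t + 3\right)} - \frac{1}{32 \left(t + 3\right)^{2}} + \frac{1}{32 \left(t + 1\right)} - \frac{1}{128 \left(t - 1\right)}.
Check: d/dt[\frac{- t \log{\left(t - 1 \right)} + 4 t \log{\left(t + 1 \right)} - 3 t \log{\left(t + 3 \right)} - 3 \log{\left(t - 1 \right)} + 12 \log{\left(t + 1 \right)} - 9 \log{\left(t + 3 \right)} + 4}{128 t + 384}] = - \frac{1}{4 t^{4} + 24 t^{3} + 32 t^{2} - 24 t - 36} = f(t).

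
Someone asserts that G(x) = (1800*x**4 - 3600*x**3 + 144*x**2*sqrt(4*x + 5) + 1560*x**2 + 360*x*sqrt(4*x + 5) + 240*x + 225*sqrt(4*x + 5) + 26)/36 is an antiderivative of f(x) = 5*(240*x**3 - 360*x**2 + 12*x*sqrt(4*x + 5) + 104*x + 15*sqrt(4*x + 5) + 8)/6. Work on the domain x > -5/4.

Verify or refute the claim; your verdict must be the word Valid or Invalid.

Valid. The derivative of G reproduces f.

d/dx[G] = (1200*x**3*sqrt(4*x + 5) - 1800*x**2*sqrt(4*x + 5) + 240*x**2 + 520*x*sqrt(4*x + 5) + 600*x + 40*sqrt(4*x + 5) + 375)/(6*sqrt(4*x + 5))
This equals f(x) exactly, so the claim holds.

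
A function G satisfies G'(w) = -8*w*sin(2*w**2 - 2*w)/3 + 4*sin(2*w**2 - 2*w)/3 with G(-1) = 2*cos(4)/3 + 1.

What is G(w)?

The substitution u = 2*w**2 - 2*w works: G'(w) is exactly (dG/du)*(du/dw) for that inner function.
A general antiderivative is 2*cos(2*w**2 - 2*w)/3 + C.
The condition gives C = 2*cos(4)/3 + 1 - (2*cos(4)/3) = 1.
So G(w) = (2*cos(2*w**2 - 2*w) + 3)/3.
Check: d/dw[(2*cos(2*w**2 - 2*w) + 3)/3] = -8*w*sin(2*w**2 - 2*w)/3 + 4*sin(2*w**2 - 2*w)/3 = G'(w).

G(w) = (2*cos(2*w**2 - 2*w) + 3)/3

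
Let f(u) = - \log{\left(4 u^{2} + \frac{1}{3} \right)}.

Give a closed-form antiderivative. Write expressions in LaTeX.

An antiderivative is F(u) = \frac{- 3 u \log{\left(4 u^{2} + \frac{1}{3} \right)} + 6 u - \sqrt{3} \operatorname{atan}{\left(2 \sqrt{3} u \right)}}{3}.

A candidate is checked by its d/du: the result must match f(u).
Check: d/du[\frac{- 3 u \log{\left(4 u^{2} + \frac{1}{3} \right)} + 6 u - \sqrt{3} \operatorname{atan}{\left(2 \sqrt{3} u \right)}}{3}] = - \log{\left(4 u^{2} + \frac{1}{3} \right)} = f(u).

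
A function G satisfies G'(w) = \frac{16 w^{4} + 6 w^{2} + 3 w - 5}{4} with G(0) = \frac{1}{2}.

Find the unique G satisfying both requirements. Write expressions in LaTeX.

G(w) = \frac{4 w^{5}}{5} + \frac{w^{3}}{2} + \frac{3 w^{2}}{8} - \frac{5 w}{4} + \frac{1}{2}

Check a candidate G(w) by differentiating: d/dw[G] must match the given G'(w).
A general antiderivative is \frac{4 w^{5}}{5} + \frac{w^{3}}{2} + \frac{3 w^{2}}{8} - \frac{5 w}{4} + C.
The condition gives C = \frac{1}{2} - (0) = \frac{1}{2}.
So G(w) = \frac{4 w^{5}}{5} + \frac{w^{3}}{2} + \frac{3 w^{2}}{8} - \frac{5 w}{4} + \frac{1}{2}.
Check: d/dw[\frac{4 w^{5}}{5} + \frac{w^{3}}{2} + \frac{3 w^{2}}{8} - \frac{5 w}{4} + \frac{1}{2}] = 4 w^{4} + \frac{3 w^{2}}{2} + \frac{3 w}{4} - \frac{5}{4}, which equals G'(w).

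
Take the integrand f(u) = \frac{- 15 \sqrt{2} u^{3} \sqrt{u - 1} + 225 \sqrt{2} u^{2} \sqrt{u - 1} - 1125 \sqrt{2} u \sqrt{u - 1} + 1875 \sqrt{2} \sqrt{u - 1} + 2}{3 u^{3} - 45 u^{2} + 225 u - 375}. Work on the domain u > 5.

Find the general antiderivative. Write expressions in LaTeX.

F(u) = \frac{- 10 \sqrt{2} \left(u - 5\right)^{2} \left(u - 1\right)^{\frac{3}{2}} - 1}{3 \left(u - 5\right)^{2}} + C

A candidate is checked by its d/du: the result must match f(u).
Check: d/du[\frac{- 10 \sqrt{2} \left(u - 5\right)^{2} \left(u - 1\right)^{\frac{3}{2}} - 1}{3 \left(u - 5\right)^{2}}] = \frac{- 15 \sqrt{2} u^{3} \sqrt{u - 1} + 225 \sqrt{2} u^{2} \sqrt{u - 1} - 1125 \sqrt{2} u \sqrt{u - 1} + 1875 \sqrt{2} \sqrt{u - 1} + 2}{3 u^{3} - 45 u^{2} + 225 u - 375} = f(u).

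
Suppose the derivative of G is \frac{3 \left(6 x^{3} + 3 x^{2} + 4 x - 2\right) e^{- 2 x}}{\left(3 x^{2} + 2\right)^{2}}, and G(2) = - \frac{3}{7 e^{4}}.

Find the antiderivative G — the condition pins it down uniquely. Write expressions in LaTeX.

A first test for any G(x): its x-derivative must equal the given G'(x).
A general antiderivative is - \frac{3 x e^{- 2 x}}{3 x^{2} + 2} + C.
The condition gives C = - \frac{3}{7 e^{4}} - (- \frac{3}{7 e^{4}}) = 0.
So G(x) = - \frac{3 x}{3 x^{2} e^{2 x} + 2 e^{2 x}}.
Check: d/dx[- \frac{3 x}{3 x^{2} e^{2 x} + 2 e^{2 x}}] = \frac{18 x^{3} + 9 x^{2} + 12 x - 6}{9 x^{4} e^{2 x} + 12 x^{2} e^{2 x} + 4 e^{2 x}}, which equals G'(x).

G(x) = - \frac{3 x}{3 x^{2} e^{2 x} + 2 e^{2 x}}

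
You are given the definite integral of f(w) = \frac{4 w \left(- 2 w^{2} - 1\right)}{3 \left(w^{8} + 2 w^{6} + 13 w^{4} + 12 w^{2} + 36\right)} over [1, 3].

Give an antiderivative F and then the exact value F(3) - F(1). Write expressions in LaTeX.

The substitution u = w^{4} + w^{2} + 6 works: f is exactly (dF/du)*(du/dw) for that inner function.
F(w) = \frac{2}{3 w^{4} + 3 w^{2} + 18} is an antiderivative of f.
Check: d/dw[\frac{2}{3 w^{4} + 3 w^{2} + 18}] = \frac{- 8 w^{3} - 4 w}{3 w^{8} + 6 w^{6} + 39 w^{4} + 36 w^{2} + 108}, which equals f(w).
F(3) = \frac{1}{144}; F(1) = \frac{1}{12}.
Integral = F(3) - F(1) = - \frac{11}{144}.

Antiderivative: F(w) = \frac{2}{3 w^{4} + 3 w^{2} + 18}; value = - \frac{11}{144}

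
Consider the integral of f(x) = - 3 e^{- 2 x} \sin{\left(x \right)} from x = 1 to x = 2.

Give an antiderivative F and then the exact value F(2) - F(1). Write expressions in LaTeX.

Antiderivative: F(x) = \frac{\left(6 \sin{\left(x \right)} + 3 \cos{\left(x \right)}\right) e^{- 2 x}}{5}; value = - \frac{6 \sin{\left(1 \right)}}{5 e^{2}} - \frac{3 \cos{\left(1 \right)}}{5 e^{2}} + \frac{3 \cos{\left(2 \right)}}{5 e^{4}} + \frac{6 \sin{\left(2 \right)}}{5 e^{4}}

A candidate is checked by its d/dx: the result must match f(x).
F(x) = \frac{\left(6 \sin{\left(x \right)} + 3 \cos{\left(x \right)}\right) e^{- 2 x}}{5} is an antiderivative of f.
Check: d/dx[\frac{\left(6 \sin{\left(x \right)} + 3 \cos{\left(x \right)}\right) e^{- 2 x}}{5}] = - 3 e^{- 2 x} \sin{\left(x \right)} = f(x).
F(2) = \frac{3 \cos{\left(2 \right)}}{5 e^{4}} + \frac{6 \sin{\left(2 \right)}}{5 e^{4}}; F(1) = \frac{3 \cos{\left(1 \right)}}{5 e^{2}} + \frac{6 \sin{\left(1 \right)}}{5 e^{2}}.
Integral = F(2) - F(1) = - \frac{6 \sin{\left(1 \right)}}{5 e^{2}} - \frac{3 \cos{\left(1 \right)}}{5 e^{2}} + \frac{3 \cos{\left(2 \right)}}{5 e^{4}} + \frac{6 \sin{\left(2 \right)}}{5 e^{4}}.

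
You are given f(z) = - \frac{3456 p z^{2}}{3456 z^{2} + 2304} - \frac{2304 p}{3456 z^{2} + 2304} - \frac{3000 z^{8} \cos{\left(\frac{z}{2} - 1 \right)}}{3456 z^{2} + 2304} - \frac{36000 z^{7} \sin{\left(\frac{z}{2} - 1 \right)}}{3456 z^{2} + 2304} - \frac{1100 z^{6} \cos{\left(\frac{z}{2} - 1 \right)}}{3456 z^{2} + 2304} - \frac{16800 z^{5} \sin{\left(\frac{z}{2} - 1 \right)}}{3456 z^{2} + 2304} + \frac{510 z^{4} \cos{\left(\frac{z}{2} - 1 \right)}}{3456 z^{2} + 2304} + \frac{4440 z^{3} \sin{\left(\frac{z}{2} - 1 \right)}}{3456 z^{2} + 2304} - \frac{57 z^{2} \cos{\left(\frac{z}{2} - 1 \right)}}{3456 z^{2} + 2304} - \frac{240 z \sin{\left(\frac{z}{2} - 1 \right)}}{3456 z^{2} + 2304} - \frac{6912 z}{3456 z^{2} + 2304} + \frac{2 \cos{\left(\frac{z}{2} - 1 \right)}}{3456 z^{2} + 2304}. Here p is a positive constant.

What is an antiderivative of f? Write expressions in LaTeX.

An antiderivative is F(z) = - p z + \frac{\left(\frac{1}{4} - \frac{5 z^{2}}{2}\right)^{3} \sin{\left(\frac{z}{2} - 1 \right)}}{9} - \log{\left(\frac{3 z^{2}}{2} + 1 \right)}.

Integrate term by term and add the pieces.
Check: d/dz[- p z + \frac{\left(\frac{1}{4} - \frac{5 z^{2}}{2}\right)^{3} \sin{\left(\frac{z}{2} - 1 \right)}}{9} - \log{\left(\frac{3 z^{2}}{2} + 1 \right)}] = \frac{- 3456 p z^{2} - 2304 p - 3000 z^{8} \cos{\left(\frac{z}{2} - 1 \right)} - 36000 z^{7} \sin{\left(\frac{z}{2} - 1 \right)} - 1100 z^{6} \cos{\left(\frac{z}{2} - 1 \right)} - 16800 z^{5} \sin{\left(\frac{z}{2} - 1 \right)} + 510 z^{4} \cos{\left(\frac{z}{2} - 1 \right)} + 4440 z^{3} \sin{\left(\frac{z}{2} - 1 \right)} - 57 z^{2} \cos{\left(\frac{z}{2} - 1 \right)} - 240 z \sin{\left(\frac{z}{2} - 1 \right)} - 6912 z + 2 \cos{\left(\frac{z}{2} - 1 \right)}}{3456 z^{2} + 2304}, which equals f(z).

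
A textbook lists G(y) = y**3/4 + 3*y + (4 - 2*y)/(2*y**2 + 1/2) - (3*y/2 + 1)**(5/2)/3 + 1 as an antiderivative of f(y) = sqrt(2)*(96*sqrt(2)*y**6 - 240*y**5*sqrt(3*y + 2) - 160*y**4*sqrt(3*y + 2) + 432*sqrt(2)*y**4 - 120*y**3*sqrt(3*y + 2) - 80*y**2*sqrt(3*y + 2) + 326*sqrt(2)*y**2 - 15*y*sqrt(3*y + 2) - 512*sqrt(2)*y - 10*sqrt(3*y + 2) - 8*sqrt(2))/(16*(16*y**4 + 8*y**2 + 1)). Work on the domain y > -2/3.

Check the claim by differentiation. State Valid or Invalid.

Valid - the claim checks out under differentiation.

d/dy[G] = (96*sqrt(2)*y**6 - 240*y**5*sqrt(3*y + 2) - 160*y**4*sqrt(3*y + 2) + 432*sqrt(2)*y**4 - 120*y**3*sqrt(3*y + 2) - 80*y**2*sqrt(3*y + 2) + 326*sqrt(2)*y**2 - 15*y*sqrt(3*y + 2) - 512*sqrt(2)*y - 10*sqrt(3*y + 2) - 8*sqrt(2))/(128*sqrt(2)*y**4 + 64*sqrt(2)*y**2 + 8*sqrt(2))
This equals f(y) exactly, so the claim holds.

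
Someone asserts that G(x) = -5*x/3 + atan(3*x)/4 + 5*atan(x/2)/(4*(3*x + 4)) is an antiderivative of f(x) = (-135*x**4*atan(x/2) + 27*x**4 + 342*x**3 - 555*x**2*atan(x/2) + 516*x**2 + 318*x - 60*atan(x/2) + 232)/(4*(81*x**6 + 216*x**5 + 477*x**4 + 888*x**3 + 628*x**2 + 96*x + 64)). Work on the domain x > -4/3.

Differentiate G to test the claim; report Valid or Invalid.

Invalid: d/dx[G] - f = -5/3, which is not 0.

d/dx[G] = (-1620*x**6 - 4320*x**5 - 405*x**4*atan(x/2) - 9459*x**4 - 16734*x**3 - 1665*x**2*atan(x/2) - 11012*x**2 - 966*x - 180*atan(x/2) - 584)/(972*x**6 + 2592*x**5 + 5724*x**4 + 10656*x**3 + 7536*x**2 + 1152*x + 768)
d/dx[G] - f(x) = -5/3 != 0.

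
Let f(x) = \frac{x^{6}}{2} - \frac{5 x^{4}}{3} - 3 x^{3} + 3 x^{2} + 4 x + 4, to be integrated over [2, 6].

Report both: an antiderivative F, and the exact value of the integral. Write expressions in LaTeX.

Antiderivative: F(x) = \frac{x^{7}}{14} - \frac{x^{5}}{3} - \frac{3 x^{4}}{4} + x^{3} + 2 x^{2} + 4 x; value = \frac{351392}{21}

The integrand splits into summands that can be handled one at a time.
F(x) = \frac{x^{7}}{14} - \frac{x^{5}}{3} - \frac{3 x^{4}}{4} + x^{3} + 2 x^{2} + 4 x is an antiderivative of f.
Check: d/dx[\frac{x^{7}}{14} - \frac{x^{5}}{3} - \frac{3 x^{4}}{4} + x^{3} + 2 x^{2} + 4 x] = \frac{x^{6}}{2} - \frac{5 x^{4}}{3} - 3 x^{3} + 3 x^{2} + 4 x + 4 = f(x).
F(6) = \frac{117204}{7}; F(2) = \frac{220}{21}.
Integral = F(6) - F(2) = \frac{351392}{21}.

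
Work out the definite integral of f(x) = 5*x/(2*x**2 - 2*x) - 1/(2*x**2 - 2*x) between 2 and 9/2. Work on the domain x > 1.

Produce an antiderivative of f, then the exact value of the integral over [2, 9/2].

Factor the denominator (2*x*(x - 1)) and decompose: f = 2/(x - 1) + 1/(2*x); each piece integrates to a log, atan, or power term.
F(x) = log(x)/2 + 2*log(x - 1) is an antiderivative of f.
Check: d/dx[log(x)/2 + 2*log(x - 1)] = (5*x - 1)/(2*x**2 - 2*x), which equals f(x).
F(9/2) = log(9/2)/2 + 2*log(7/2); F(2) = log(2)/2.
Integral = F(9/2) - F(2) = -log(2)/2 + log(9/2)/2 + 2*log(7/2).

Antiderivative: F(x) = log(x)/2 + 2*log(x - 1); value = -log(2)/2 + log(9/2)/2 + 2*log(7/2)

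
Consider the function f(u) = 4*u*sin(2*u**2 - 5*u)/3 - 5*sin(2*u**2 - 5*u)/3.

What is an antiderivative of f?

An antiderivative is F(u) = -cos(2*u**2 - 5*u)/3.

f matches the chain-rule pattern g'(h)*h' with inner function h(u) = 2*u**2 - 5*u; substituting w = h(u) collapses the integral.
Check: d/du[-cos(2*u**2 - 5*u)/3] = 4*u*sin(2*u**2 - 5*u)/3 - 5*sin(2*u**2 - 5*u)/3 = f(u).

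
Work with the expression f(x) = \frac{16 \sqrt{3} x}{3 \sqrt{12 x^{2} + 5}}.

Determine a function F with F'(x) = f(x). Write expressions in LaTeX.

f matches the chain-rule pattern g'(h)*h' with inner function h(x) = 4 x^{2} + \frac{5}{3}; substituting u = h(x) collapses the integral.
Check: d/dx[\frac{4 \sqrt{4 x^{2} + \frac{5}{3}}}{3}] = \frac{16 \sqrt{3} x}{3 \sqrt{12 x^{2} + 5}} = f(x).

An antiderivative is F(x) = \frac{4 \sqrt{4 x^{2} + \frac{5}{3}}}{3}.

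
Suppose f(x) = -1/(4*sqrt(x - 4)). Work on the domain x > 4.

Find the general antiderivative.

Recover f(x) by differentiating a candidate F(x); any mismatch rules it out.
Check: d/dx[-sqrt(x - 4)/2] = -1/(4*sqrt(x - 4)) = f(x).

F(x) = -sqrt(x - 4)/2 + C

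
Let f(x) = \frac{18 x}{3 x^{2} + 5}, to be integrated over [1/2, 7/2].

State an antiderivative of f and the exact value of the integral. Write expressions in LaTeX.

The substitution u = x^{2} + \frac{5}{3} works: f is exactly (dF/du)*(du/dx) for that inner function.
F(x) = 3 \log{\left(x^{2} + \frac{5}{3} \right)} is an antiderivative of f.
Check: d/dx[3 \log{\left(x^{2} + \frac{5}{3} \right)}] = \frac{18 x}{3 x^{2} + 5} = f(x).
F(7/2) = 3 \log{\left(\frac{167}{12} \right)}; F(1/2) = 3 \log{\left(\frac{23}{12} \right)}.
Integral = F(7/2) - F(1/2) = - 3 \log{\left(\frac{23}{12} \right)} + 3 \log{\left(\frac{167}{12} \right)}.

Antiderivative: F(x) = 3 \log{\left(x^{2} + \frac{5}{3} \right)}; value = - 3 \log{\left(\frac{23}{12} \right)} + 3 \log{\left(\frac{167}{12} \right)}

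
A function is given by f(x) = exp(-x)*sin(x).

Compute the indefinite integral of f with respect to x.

F(x) = (-sin(x) - cos(x))*exp(-x)/2 + C

An antiderivative F(x) passes only if d/dx[F] lands on f(x) exactly.
Check: d/dx[(-sin(x) - cos(x))*exp(-x)/2] = exp(-x)*sin(x) = f(x).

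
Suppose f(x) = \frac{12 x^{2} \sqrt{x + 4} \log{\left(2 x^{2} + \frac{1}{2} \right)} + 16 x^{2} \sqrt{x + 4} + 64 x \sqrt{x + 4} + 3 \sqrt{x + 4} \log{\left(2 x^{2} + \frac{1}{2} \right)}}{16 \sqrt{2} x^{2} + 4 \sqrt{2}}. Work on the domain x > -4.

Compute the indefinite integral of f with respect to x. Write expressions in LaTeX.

F(x) = \frac{\sqrt{2} \left(x \sqrt{x + 4} \log{\left(2 x^{2} + \frac{1}{2} \right)} + 4 \sqrt{x + 4} \log{\left(2 x^{2} + \frac{1}{2} \right)}\right)}{4} + C

f has the shape u'v + uv' for u = \left(\frac{x}{2} + 2\right)^{\frac{3}{2}} and v = \log{\left(2 x^{2} + \frac{1}{2} \right)} — it is the derivative of the product u*v.
Check: d/dx[\frac{\sqrt{2} \left(x \sqrt{x + 4} \log{\left(2 x^{2} + \frac{1}{2} \right)} + 4 \sqrt{x + 4} \log{\left(2 x^{2} + \frac{1}{2} \right)}\right)}{4}] = \frac{12 \sqrt{2} x^{3} \log{\left(2 x^{2} + \frac{1}{2} \right)} + 16 \sqrt{2} x^{3} + 48 \sqrt{2} x^{2} \log{\left(2 x^{2} + \frac{1}{2} \right)} + 128 \sqrt{2} x^{2} + 3 \sqrt{2} x \log{\left(2 x^{2} + \frac{1}{2} \right)} + 256 \sqrt{2} x + 12 \sqrt{2} \log{\left(2 x^{2} + \frac{1}{2} \right)}}{32 x^{2} \sqrt{x + 4} + 8 \sqrt{x + 4}}, which equals f(x).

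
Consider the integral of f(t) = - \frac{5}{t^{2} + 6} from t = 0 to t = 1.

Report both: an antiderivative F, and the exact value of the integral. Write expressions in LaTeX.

Whatever form F(t) takes, F'(t) = f(t) is non-negotiable.
F(t) = - \frac{5 \sqrt{6} \operatorname{atan}{\left(\frac{\sqrt{6} t}{6} \right)}}{6} is an antiderivative of f.
Check: d/dt[- \frac{5 \sqrt{6} \operatorname{atan}{\left(\frac{\sqrt{6} t}{6} \right)}}{6}] = - \frac{5}{t^{2} + 6} = f(t).
F(1) = - \frac{5 \sqrt{6} \operatorname{atan}{\left(\frac{\sqrt{6}}{6} \right)}}{6}; F(0) = 0.
Integral = F(1) - F(0) = - \frac{5 \sqrt{6} \operatorname{atan}{\left(\frac{\sqrt{6}}{6} \right)}}{6}.

Antiderivative: F(t) = - \frac{5 \sqrt{6} \operatorname{atan}{\left(\frac{\sqrt{6} t}{6} \right)}}{6}; value = - \frac{5 \sqrt{6} \operatorname{atan}{\left(\frac{\sqrt{6}}{6} \right)}}{6}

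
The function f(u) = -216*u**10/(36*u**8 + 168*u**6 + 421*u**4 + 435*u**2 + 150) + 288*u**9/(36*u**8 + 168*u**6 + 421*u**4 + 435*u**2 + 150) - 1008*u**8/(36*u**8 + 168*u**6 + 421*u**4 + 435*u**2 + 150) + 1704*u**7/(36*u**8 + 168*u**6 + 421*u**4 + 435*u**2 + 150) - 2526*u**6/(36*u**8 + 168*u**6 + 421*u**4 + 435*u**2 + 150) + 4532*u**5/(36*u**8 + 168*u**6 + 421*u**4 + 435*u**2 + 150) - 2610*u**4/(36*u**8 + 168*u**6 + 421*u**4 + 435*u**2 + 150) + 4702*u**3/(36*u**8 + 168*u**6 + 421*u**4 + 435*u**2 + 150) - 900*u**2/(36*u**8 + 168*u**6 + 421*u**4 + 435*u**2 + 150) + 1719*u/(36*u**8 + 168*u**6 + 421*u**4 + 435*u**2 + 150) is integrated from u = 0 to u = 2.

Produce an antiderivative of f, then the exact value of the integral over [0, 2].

Antiderivative: F(u) = (-8*u**3*(6*u**2 + 5) + 16*u**2*(6*u**2 + 5) - 18*u**2 + 10*(6*u**2 + 5)*log(u**4/2 + 3*u**2/2 + 3) - 23)/(4*(6*u**2 + 5)); value = -5*log(3)/2 + 48/145 + 5*log(17)/2

The integrand splits into summands that can be handled one at a time.
F(u) = (-8*u**3*(6*u**2 + 5) + 16*u**2*(6*u**2 + 5) - 18*u**2 + 10*(6*u**2 + 5)*log(u**4/2 + 3*u**2/2 + 3) - 23)/(4*(6*u**2 + 5)) is an antiderivative of f.
Check: d/du[(-8*u**3*(6*u**2 + 5) + 16*u**2*(6*u**2 + 5) - 18*u**2 + 10*(6*u**2 + 5)*log(u**4/2 + 3*u**2/2 + 3) - 23)/(4*(6*u**2 + 5))] = (-216*u**10 + 288*u**9 - 1008*u**8 + 1704*u**7 - 2526*u**6 + 4532*u**5 - 2610*u**4 + 4702*u**3 - 900*u**2 + 1719*u)/(36*u**8 + 168*u**6 + 421*u**4 + 435*u**2 + 150), which equals f(u).
F(2) = -95/116 + 5*log(17)/2; F(0) = -23/20 + 5*log(3)/2.
Integral = F(2) - F(0) = -5*log(3)/2 + 48/145 + 5*log(17)/2.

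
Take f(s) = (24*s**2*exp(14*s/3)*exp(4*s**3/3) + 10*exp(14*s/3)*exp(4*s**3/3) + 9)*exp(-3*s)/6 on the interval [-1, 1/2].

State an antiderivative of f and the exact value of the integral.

Antiderivative: F(s) = exp(4*s**3/3 + 5*s/3) - exp(-3*s)/2; value = -exp(-3/2)/2 - exp(-3) + exp(1) + exp(3)/2

An antiderivative F(s) passes only if d/ds[F] lands on f(s) exactly.
F(s) = exp(4*s**3/3 + 5*s/3) - exp(-3*s)/2 is an antiderivative of f.
Check: d/ds[exp(4*s**3/3 + 5*s/3) - exp(-3*s)/2] = (24*s**2*exp(14*s/3)*exp(4*s**3/3) + 10*exp(14*s/3)*exp(4*s**3/3) + 9)*exp(-3*s)/6 = f(s).
F(1/2) = exp(1) - exp(-3/2)/2; F(-1) = -exp(3)/2 + exp(-3).
Integral = F(1/2) - F(-1) = -exp(-3/2)/2 - exp(-3) + exp(1) + exp(3)/2.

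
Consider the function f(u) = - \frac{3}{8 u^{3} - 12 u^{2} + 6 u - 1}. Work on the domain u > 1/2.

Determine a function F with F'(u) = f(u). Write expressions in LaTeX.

An antiderivative is F(u) = \frac{3}{4 \left(2 u - 1\right)^{2}}.

Check any antiderivative F(u) by computing F'(u) and comparing it with f(u).
Check: d/du[\frac{3}{4 \left(2 u - 1\right)^{2}}] = - \frac{3}{8 u^{3} - 12 u^{2} + 6 u - 1} = f(u).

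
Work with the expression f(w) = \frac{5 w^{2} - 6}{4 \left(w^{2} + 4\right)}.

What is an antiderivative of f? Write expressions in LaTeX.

An antiderivative F(w) passes only if d/dw[F] lands on f(w) exactly.
Check: d/dw[\frac{5 w}{4} - \frac{13 \operatorname{atan}{\left(\frac{w}{2} \right)}}{4}] = \frac{5 w^{2} - 6}{4 w^{2} + 16}, which equals f(w).

An antiderivative is F(w) = \frac{5 w}{4} - \frac{13 \operatorname{atan}{\left(\frac{w}{2} \right)}}{4}.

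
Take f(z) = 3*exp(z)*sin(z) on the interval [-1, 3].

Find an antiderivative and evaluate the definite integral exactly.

Differentiate the proposed F(z) back; it has to land on f(z) exactly.
F(z) = 3*exp(z)*sin(z)/2 - 3*exp(z)*cos(z)/2 is an antiderivative of f.
Check: d/dz[3*exp(z)*sin(z)/2 - 3*exp(z)*cos(z)/2] = 3*exp(z)*sin(z) = f(z).
F(3) = 3*exp(3)*sin(3)/2 - 3*exp(3)*cos(3)/2; F(-1) = -3*exp(-1)*sin(1)/2 - 3*exp(-1)*cos(1)/2.
Integral = F(3) - F(-1) = 3*exp(-1)*cos(1)/2 + 3*exp(-1)*sin(1)/2 + 3*exp(3)*sin(3)/2 - 3*exp(3)*cos(3)/2.

Antiderivative: F(z) = 3*exp(z)*sin(z)/2 - 3*exp(z)*cos(z)/2; value = 3*exp(-1)*cos(1)/2 + 3*exp(-1)*sin(1)/2 + 3*exp(3)*sin(3)/2 - 3*exp(3)*cos(3)/2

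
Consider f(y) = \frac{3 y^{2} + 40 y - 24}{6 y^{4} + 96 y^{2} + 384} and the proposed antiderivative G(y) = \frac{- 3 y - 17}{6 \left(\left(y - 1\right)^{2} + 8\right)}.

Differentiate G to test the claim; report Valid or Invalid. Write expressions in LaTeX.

d/dy[G] = \frac{3 y^{2} + 34 y - 61}{6 y^{4} - 24 y^{3} + 132 y^{2} - 216 y + 486}
d/dy[G] - f(y) = \frac{6 y^{5} + 105 y^{4} - 324 y^{3} + 941 y^{2} - 1928 y - 1960}{6 y^{8} - 24 y^{7} + 228 y^{6} - 600 y^{5} + 2982 y^{4} - 4992 y^{3} + 16224 y^{2} - 13824 y + 31104} != 0.

Invalid: d/dy[G] - f = \frac{6 y^{5} + 105 y^{4} - 324 y^{3} + 941 y^{2} - 1928 y - 1960}{6 y^{8} - 24 y^{7} + 228 y^{6} - 600 y^{5} + 2982 y^{4} - 4992 y^{3} + 16224 y^{2} - 13824 y + 31104}, which is not 0.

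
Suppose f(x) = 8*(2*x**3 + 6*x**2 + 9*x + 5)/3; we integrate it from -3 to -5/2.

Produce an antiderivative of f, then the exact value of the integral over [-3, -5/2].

The substitution u = x**2 + 2*x + 5/2 works: f is exactly (dF/du)*(du/dx) for that inner function.
F(x) = (2*x**2 + 4*x + 5)**2/3 is an antiderivative of f.
Check: d/dx[(2*x**2 + 4*x + 5)**2/3] = 16*x**3/3 + 16*x**2 + 24*x + 40/3, which equals f(x).
F(-5/2) = 75/4; F(-3) = 121/3.
Integral = F(-5/2) - F(-3) = -259/12.

Antiderivative: F(x) = (2*x**2 + 4*x + 5)**2/3; value = -259/12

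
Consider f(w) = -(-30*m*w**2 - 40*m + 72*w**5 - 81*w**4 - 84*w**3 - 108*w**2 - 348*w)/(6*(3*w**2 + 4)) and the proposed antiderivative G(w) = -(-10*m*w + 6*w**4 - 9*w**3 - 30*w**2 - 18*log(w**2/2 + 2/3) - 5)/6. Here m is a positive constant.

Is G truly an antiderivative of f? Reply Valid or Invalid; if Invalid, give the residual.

Valid - differentiating G returns exactly f.

d/dw[G] = (30*m*w**2 + 40*m - 72*w**5 + 81*w**4 + 84*w**3 + 108*w**2 + 348*w)/(18*w**2 + 24)
This equals f(w) exactly, so the claim holds.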